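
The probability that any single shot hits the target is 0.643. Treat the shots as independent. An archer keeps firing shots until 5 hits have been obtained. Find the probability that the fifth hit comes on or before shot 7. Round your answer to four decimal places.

0.5162

Finishing within 7 shots ⇔ at least 5 successes in the first 7. With X ~ Binomial(7, 0.643), P(Y ≤ 7) = 1 − P(X ≤ 4).
  k=0: C(7,0)·0.643^0·0.357^7 = 0.000739
  k=1: C(7,1)·0.643^1·0.357^6 = 0.009318
  k=2: C(7,2)·0.643^2·0.357^5 = 0.050348
  k=3: C(7,3)·0.643^3·0.357^4 = 0.151138
  k=4: C(7,4)·0.643^4·0.357^3 = 0.272218
1 − 0.483761 = 0.516239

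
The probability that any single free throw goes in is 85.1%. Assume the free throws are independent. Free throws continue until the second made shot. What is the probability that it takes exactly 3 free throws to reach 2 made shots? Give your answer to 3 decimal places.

Y = trial on which the second success occurs; negative binomial, r=2, p=0.851.
P(Y=3) = C(2,1) · p^2 · (1−p)^1
= 2 · 0.7242 · 0.149 = 0.21581

0.216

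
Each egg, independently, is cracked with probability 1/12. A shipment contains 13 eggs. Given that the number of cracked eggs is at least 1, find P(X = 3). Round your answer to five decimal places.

0.10236

X ~ Binomial(13, 0.083333). Want P(X=3 | X≥1) = P(X=3) / P(X≥1).
P(X=3) = C(13,3)·0.083333^3·0.916667^10 = 0.0693325
P(X≥1) = 1 − 0.3226627 = 0.6773373
Ratio = 0.0693325 / 0.6773373 = 0.1023603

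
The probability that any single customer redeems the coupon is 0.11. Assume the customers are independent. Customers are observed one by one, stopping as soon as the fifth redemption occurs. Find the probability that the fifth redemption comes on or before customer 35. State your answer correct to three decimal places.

0.340

Finishing within 35 customers ⇔ at least 5 successes in the first 35. With X ~ Binomial(35, 0.11), P(Y ≤ 35) = 1 − P(X ≤ 4).
  k=0: C(35,0)·0.11^0·0.89^35 = 0.01693
  k=1: C(35,1)·0.11^1·0.89^34 = 0.07324
  k=2: C(35,2)·0.11^2·0.89^33 = 0.15388
  k=3: C(35,3)·0.11^3·0.89^32 = 0.20920
  k=4: C(35,4)·0.11^4·0.89^31 = 0.20685
1 − 0.66010 = 0.33990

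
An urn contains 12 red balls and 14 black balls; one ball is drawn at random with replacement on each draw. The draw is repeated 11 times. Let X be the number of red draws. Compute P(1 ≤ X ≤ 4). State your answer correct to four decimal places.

X ~ Binomial(11, 0.461538); P(1 ≤ X ≤ 4) = Σ C(11,k) p^k (1−p)^(11−k) over k:
  k=1: C(11,1)·0.461538^1·0.538462^10 = 0.010403
  k=2: C(11,2)·0.461538^2·0.538462^9 = 0.044583
  k=3: C(11,3)·0.461538^3·0.538462^8 = 0.114642
  k=4: C(11,4)·0.461538^4·0.538462^7 = 0.196530
Total = 0.366158

0.3662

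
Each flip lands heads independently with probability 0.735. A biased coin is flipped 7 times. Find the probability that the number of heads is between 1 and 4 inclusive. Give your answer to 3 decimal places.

0.275

X ~ Binomial(7, 0.735); P(1 ≤ X ≤ 4) = Σ C(7,k) p^k (1−p)^(7−k) over k:
  k=1: C(7,1)·0.735^1·0.265^6 = 0.00178
  k=2: C(7,2)·0.735^2·0.265^5 = 0.01483
  k=3: C(7,3)·0.735^3·0.265^4 = 0.06854
  k=4: C(7,4)·0.735^4·0.265^3 = 0.19009
Total = 0.27523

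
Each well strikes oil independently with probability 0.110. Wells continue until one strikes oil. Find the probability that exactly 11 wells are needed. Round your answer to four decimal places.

0.0343

Geometric (trials to first success), p = 0.11.
P(Y = 11) = (1−p)^10 · p = 0.31182 · 0.11 = 0.034300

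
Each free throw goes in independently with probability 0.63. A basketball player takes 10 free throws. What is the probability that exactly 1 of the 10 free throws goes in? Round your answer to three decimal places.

0.001

X ~ Binomial(n=10, p=0.63).
P(X=1) = C(10,1) · p^1 · (1−p)^9
= 10 · 0.63 · 0.00012996 = 0.00082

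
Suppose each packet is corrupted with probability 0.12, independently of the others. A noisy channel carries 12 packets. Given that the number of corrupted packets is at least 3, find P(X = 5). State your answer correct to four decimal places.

X ~ Binomial(12, 0.12). Want P(X=5 | X≥3) = P(X=5) / P(X≥3).
P(X=5) = C(12,5)·0.12^5·0.88^7 = 0.008054
P(X≥3) = 1 − 0.215671 − 0.352916 − 0.264687 = 0.166725
Ratio = 0.008054 / 0.166725 = 0.048307

0.0483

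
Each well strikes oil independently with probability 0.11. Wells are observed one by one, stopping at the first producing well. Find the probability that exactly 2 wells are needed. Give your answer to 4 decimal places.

Geometric (trials to first success), p = 0.11.
P(Y = 2) = (1−p)^1 · p = 0.89 · 0.11 = 0.097900

0.0979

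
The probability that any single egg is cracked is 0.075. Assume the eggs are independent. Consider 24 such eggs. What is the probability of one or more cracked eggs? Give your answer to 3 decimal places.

P(at least one) = 1 − P(none) = 1 − (1 − 0.075)^24
= 1 − 0.15396 = 0.84604

0.846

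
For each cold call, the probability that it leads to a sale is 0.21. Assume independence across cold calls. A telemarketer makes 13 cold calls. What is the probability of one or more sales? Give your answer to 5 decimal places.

0.95332

P(at least one) = 1 − P(none) = 1 − (1 − 0.21)^13
= 1 − 0.0466823 = 0.9533177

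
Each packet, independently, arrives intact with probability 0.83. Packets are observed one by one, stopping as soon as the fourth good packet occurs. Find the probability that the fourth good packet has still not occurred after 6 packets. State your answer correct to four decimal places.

Needing more than 6 packets ⇔ fewer than 4 successes in the first 6. With X ~ Binomial(6, 0.83), P(Y > 6) = P(X ≤ 3).
  k=0: C(6,0)·0.83^0·0.17^6 = 0.000024
  k=1: C(6,1)·0.83^1·0.17^5 = 0.000707
  k=2: C(6,2)·0.83^2·0.17^4 = 0.008631
  k=3: C(6,3)·0.83^3·0.17^3 = 0.056184
P(X ≤ 3) = 0.065546

0.0655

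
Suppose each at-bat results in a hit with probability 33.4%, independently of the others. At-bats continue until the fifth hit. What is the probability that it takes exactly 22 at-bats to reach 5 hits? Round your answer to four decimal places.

0.0248

Y = trial on which the fifth success occurs; negative binomial, r=5, p=0.334.
P(Y=22) = C(21,4) · p^5 · (1−p)^17
= 5985 · 0.0041565 · 0.00099784 = 0.024823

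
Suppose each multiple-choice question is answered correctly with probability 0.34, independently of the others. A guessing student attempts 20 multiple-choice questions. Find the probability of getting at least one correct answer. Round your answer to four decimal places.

P(at least one) = 1 − P(none) = 1 − (1 − 0.34)^20
= 1 − 0.000246 = 0.999754

0.9998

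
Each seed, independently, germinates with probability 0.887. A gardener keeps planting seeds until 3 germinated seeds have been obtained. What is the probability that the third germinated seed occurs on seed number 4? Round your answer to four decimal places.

Y = trial on which the third success occurs; negative binomial, r=3, p=0.887.
P(Y=4) = C(3,2) · p^3 · (1−p)^1
= 3 · 0.69786 · 0.113 = 0.236576

0.2366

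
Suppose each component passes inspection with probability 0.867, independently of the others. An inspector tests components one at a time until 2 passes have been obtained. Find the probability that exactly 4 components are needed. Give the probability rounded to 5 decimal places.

0.03989

Y = trial on which the second success occurs; negative binomial, r=2, p=0.867.
P(Y=4) = C(3,1) · p^2 · (1−p)^2
= 3 · 0.75169 · 0.017689 = 0.0398899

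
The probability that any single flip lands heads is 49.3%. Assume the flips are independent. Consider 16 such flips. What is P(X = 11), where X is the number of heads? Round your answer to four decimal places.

0.0612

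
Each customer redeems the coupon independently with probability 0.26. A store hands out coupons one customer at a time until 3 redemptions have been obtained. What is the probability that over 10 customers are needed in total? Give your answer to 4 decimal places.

Needing more than 10 customers ⇔ fewer than 3 successes in the first 10. With X ~ Binomial(10, 0.26), P(Y > 10) = P(X ≤ 2).
  k=0: C(10,0)·0.26^0·0.74^10 = 0.049240
  k=1: C(10,1)·0.26^1·0.74^9 = 0.173005
  k=2: C(10,2)·0.26^2·0.74^8 = 0.273535
P(X ≤ 2) = 0.495780

0.4958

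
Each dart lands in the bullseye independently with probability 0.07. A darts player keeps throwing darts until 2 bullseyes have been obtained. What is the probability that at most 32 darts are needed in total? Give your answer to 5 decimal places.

Finishing within 32 darts ⇔ at least 2 successes in the first 32. With X ~ Binomial(32, 0.07), P(Y ≤ 32) = 1 − P(X ≤ 1).
  k=0: C(32,0)·0.07^0·0.93^32 = 0.0980515
  k=1: C(32,1)·0.07^1·0.93^31 = 0.2361671
1 − 0.3342186 = 0.6657814

0.66578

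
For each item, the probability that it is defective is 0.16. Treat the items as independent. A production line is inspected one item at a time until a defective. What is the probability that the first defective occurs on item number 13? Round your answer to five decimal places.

Geometric (trials to first success), p = 0.16.
P(Y = 13) = (1−p)^12 · p = 0.12341 · 0.16 = 0.0197456

0.01975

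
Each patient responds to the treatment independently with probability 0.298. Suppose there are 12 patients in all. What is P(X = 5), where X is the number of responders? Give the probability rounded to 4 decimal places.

X ~ Binomial(n=12, p=0.298).
P(X=5) = C(12,5) · p^5 · (1−p)^7
= 792 · 0.0023501 · 0.084016 = 0.156375

0.1564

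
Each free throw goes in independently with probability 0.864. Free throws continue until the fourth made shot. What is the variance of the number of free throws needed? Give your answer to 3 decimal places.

Y = total free throws until the fourth success; negative binomial with r=4, p=0.864.
Var(Y) = r(1−p)/p² = 4·0.136 / 0.864² = 0.72874

0.729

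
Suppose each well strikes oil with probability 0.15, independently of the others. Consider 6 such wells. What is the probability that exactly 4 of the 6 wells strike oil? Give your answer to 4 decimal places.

X ~ Binomial(n=6, p=0.15).
P(X=4) = C(6,4) · p^4 · (1−p)^2
= 15 · 0.00050625 · 0.7225 = 0.005486

0.0055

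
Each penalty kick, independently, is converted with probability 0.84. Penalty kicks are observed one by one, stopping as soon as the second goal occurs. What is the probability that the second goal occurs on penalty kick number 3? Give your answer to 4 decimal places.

Y = trial on which the second success occurs; negative binomial, r=2, p=0.84.
P(Y=3) = C(2,1) · p^2 · (1−p)^1
= 2 · 0.7056 · 0.16 = 0.225792

0.2258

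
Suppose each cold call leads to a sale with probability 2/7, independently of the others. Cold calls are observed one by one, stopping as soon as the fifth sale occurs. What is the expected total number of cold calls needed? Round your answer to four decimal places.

Y = total cold calls until the fifth success; negative binomial with r=5, p=0.285714.
E[Y] = r / p = 5 / 0.285714 = 17.500000

17.5000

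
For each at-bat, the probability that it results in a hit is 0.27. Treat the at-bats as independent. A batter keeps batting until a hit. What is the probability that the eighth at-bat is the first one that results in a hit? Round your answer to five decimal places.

0.02983

Geometric (trials to first success), p = 0.27.
P(Y = 8) = (1−p)^7 · p = 0.11047 · 0.27 = 0.0298280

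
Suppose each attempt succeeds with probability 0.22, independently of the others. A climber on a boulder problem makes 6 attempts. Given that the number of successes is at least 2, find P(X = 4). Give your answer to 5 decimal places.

X ~ Binomial(6, 0.22). Want P(X=4 | X≥2) = P(X=4) / P(X≥2).
P(X=4) = C(6,4)·0.22^4·0.78^2 = 0.0213782
P(X≥2) = 1 − 0.2251996 − 0.3811070 = 0.3936934
Ratio = 0.0213782 / 0.3936934 = 0.0543017

0.05430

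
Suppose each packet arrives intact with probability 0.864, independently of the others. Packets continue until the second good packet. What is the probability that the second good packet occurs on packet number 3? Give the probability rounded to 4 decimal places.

0.2030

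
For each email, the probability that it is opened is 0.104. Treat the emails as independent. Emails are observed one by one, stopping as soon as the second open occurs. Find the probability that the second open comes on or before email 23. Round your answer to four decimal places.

0.7064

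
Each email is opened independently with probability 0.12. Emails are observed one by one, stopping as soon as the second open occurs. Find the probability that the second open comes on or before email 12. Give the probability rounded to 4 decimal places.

0.4314

Finishing within 12 emails ⇔ at least 2 successes in the first 12. With X ~ Binomial(12, 0.12), P(Y ≤ 12) = 1 − P(X ≤ 1).
  k=0: C(12,0)·0.12^0·0.88^12 = 0.215671
  k=1: C(12,1)·0.12^1·0.88^11 = 0.352916
1 − 0.568588 = 0.431412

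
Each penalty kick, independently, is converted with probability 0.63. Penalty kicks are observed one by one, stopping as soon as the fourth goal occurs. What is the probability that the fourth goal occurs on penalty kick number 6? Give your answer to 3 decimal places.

Y = trial on which the fourth success occurs; negative binomial, r=4, p=0.63.
P(Y=6) = C(5,3) · p^4 · (1−p)^2
= 10 · 0.15753 · 0.1369 = 0.21566

0.216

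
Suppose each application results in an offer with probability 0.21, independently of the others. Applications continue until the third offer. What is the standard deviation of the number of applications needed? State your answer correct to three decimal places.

Y = total applications until the third success; negative binomial with r=3, p=0.21.
SD(Y) = √[r(1−p)/p²] = √(53.74150) = 7.33086

7.331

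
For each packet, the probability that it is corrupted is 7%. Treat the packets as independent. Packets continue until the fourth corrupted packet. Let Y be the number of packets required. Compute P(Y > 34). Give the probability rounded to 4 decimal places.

0.7878

Needing more than 34 packets ⇔ fewer than 4 successes in the first 34. With X ~ Binomial(34, 0.07), P(Y > 34) = P(X ≤ 3).
  k=0: C(34,0)·0.07^0·0.93^34 = 0.084805
  k=1: C(34,1)·0.07^1·0.93^33 = 0.217027
  k=2: C(34,2)·0.07^2·0.93^32 = 0.269534
  k=3: C(34,3)·0.07^3·0.93^31 = 0.216400
P(X ≤ 3) = 0.787766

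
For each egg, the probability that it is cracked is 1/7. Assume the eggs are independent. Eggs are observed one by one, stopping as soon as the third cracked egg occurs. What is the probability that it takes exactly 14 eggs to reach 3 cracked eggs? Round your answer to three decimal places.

Y = trial on which the third success occurs; negative binomial, r=3, p=0.142857.
P(Y=14) = C(13,2) · p^3 · (1−p)^11
= 78 · 0.0029155 · 0.18348 = 0.04172

0.042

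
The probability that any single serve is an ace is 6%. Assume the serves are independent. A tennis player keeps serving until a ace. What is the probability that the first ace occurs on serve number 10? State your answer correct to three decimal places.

0.034

Geometric (trials to first success), p = 0.06.
P(Y = 10) = (1−p)^9 · p = 0.57299 · 0.06 = 0.03438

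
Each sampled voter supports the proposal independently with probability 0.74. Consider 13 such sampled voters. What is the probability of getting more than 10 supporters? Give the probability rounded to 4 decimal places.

0.3032

X ~ Binomial(13, 0.74); P(X ≥ 11) = Σ C(13,k) p^k (1−p)^(13−k) over k:
  k=11: C(13,11)·0.74^11·0.26^2 = 0.192128
  k=12: C(13,12)·0.74^12·0.26^1 = 0.091138
  k=13: C(13,13)·0.74^13·0.26^0 = 0.019953
Total = 0.303219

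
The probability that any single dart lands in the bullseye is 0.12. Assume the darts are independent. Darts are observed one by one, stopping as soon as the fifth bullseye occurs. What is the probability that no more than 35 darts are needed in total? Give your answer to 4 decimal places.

Finishing within 35 darts ⇔ at least 5 successes in the first 35. With X ~ Binomial(35, 0.12), P(Y ≤ 35) = 1 − P(X ≤ 4).
  k=0: C(35,0)·0.12^0·0.88^35 = 0.011400
  k=1: C(35,1)·0.12^1·0.88^34 = 0.054408
  k=2: C(35,2)·0.12^2·0.88^33 = 0.126127
  k=3: C(35,3)·0.12^3·0.88^32 = 0.189190
  k=4: C(35,4)·0.12^4·0.88^31 = 0.206389
1 − 0.587514 = 0.412486

0.4125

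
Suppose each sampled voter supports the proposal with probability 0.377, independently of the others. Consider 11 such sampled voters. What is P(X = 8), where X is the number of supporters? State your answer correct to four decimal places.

0.0163

X ~ Binomial(n=11, p=0.377).
P(X=8) = C(11,8) · p^8 · (1−p)^3
= 165 · 0.00040807 · 0.2418 = 0.016281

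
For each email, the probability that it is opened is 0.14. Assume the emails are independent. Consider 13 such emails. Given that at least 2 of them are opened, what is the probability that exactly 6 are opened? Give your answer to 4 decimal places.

0.0080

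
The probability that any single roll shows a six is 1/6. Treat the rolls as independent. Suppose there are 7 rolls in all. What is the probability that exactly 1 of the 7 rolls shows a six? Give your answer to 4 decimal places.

0.3907

X ~ Binomial(n=7, p=0.166667).
P(X=1) = C(7,1) · p^1 · (1−p)^6
= 7 · 0.16667 · 0.3349 = 0.390714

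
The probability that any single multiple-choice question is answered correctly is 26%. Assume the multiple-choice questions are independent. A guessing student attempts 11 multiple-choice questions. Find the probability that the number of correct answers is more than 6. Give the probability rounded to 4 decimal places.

0.0095

X ~ Binomial(11, 0.26); P(X ≥ 7) = Σ C(11,k) p^k (1−p)^(11−k) over k:
  k=7: C(11,7)·0.26^7·0.74^4 = 0.007948
  k=8: C(11,8)·0.26^8·0.74^3 = 0.001396
  k=9: C(11,9)·0.26^9·0.74^2 = 0.000164
  k=10: C(11,10)·0.26^10·0.74^1 = 0.000011
  k=11: C(11,11)·0.26^11·0.74^0 = 0.000000
Total = 0.009520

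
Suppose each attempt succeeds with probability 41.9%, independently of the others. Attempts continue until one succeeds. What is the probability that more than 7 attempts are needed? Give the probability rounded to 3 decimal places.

Y = number of attempts to the first success; geometric, p = 0.419.
P(Y > 7) = P(first 7 all fail) = (1−p)^7 = 0.02235

0.022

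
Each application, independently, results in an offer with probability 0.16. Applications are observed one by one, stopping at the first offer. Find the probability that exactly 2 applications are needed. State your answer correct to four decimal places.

0.1344

Geometric (trials to first success), p = 0.16.
P(Y = 2) = (1−p)^1 · p = 0.84 · 0.16 = 0.134400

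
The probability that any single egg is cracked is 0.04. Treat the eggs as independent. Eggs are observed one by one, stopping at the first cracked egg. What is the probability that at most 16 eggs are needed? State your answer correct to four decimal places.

0.4796

Y = number of eggs to the first success; geometric, p = 0.04.
P(Y ≤ 16) = 1 − (1−p)^16 = 1 − 0.520403 = 0.479597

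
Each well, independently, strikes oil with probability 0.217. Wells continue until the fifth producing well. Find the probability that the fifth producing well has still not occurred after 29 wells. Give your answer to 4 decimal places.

Needing more than 29 wells ⇔ fewer than 5 successes in the first 29. With X ~ Binomial(29, 0.217), P(Y > 29) = P(X ≤ 4).
  k=0: C(29,0)·0.217^0·0.783^29 = 0.000830
  k=1: C(29,1)·0.217^1·0.783^28 = 0.006671
  k=2: C(29,2)·0.217^2·0.783^27 = 0.025883
  k=3: C(29,3)·0.217^3·0.783^26 = 0.064559
  k=4: C(29,4)·0.217^4·0.783^25 = 0.116296
P(X ≤ 4) = 0.214238

0.2142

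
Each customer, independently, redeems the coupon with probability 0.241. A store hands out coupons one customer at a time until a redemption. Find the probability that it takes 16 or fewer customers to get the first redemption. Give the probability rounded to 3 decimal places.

0.988

Y = number of customers to the first success; geometric, p = 0.241.
P(Y ≤ 16) = 1 − (1−p)^16 = 1 − 0.01213 = 0.98787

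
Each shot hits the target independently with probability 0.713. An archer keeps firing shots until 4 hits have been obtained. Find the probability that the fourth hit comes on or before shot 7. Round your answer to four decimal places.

0.8902

Finishing within 7 shots ⇔ at least 4 successes in the first 7. With X ~ Binomial(7, 0.713), P(Y ≤ 7) = 1 − P(X ≤ 3).
  k=0: C(7,0)·0.713^0·0.287^7 = 0.000160
  k=1: C(7,1)·0.713^1·0.287^6 = 0.002789
  k=2: C(7,2)·0.713^2·0.287^5 = 0.020788
  k=3: C(7,3)·0.713^3·0.287^4 = 0.086072
1 − 0.109810 = 0.890190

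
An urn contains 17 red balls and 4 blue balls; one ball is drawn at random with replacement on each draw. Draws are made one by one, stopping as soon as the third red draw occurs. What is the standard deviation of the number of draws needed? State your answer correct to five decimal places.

Y = total draws until the third success; negative binomial with r=3, p=0.809524.
SD(Y) = √[r(1−p)/p²] = √(0.8719723) = 0.9337946

0.93379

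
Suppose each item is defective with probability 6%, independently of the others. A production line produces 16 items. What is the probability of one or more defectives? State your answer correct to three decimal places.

P(at least one) = 1 − P(none) = 1 − (1 − 0.06)^16
= 1 − 0.37157 = 0.62843

0.628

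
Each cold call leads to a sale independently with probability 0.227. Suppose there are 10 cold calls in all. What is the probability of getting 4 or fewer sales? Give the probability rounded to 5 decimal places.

0.94590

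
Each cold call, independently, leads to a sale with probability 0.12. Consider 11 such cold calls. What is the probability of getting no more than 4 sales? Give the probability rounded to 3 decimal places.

0.994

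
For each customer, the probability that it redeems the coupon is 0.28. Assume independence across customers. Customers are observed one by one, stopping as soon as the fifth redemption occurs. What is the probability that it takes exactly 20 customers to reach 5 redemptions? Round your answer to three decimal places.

0.048

Y = trial on which the fifth success occurs; negative binomial, r=5, p=0.28.
P(Y=20) = C(19,4) · p^5 · (1−p)^15
= 3876 · 0.001721 · 0.0072442 = 0.04832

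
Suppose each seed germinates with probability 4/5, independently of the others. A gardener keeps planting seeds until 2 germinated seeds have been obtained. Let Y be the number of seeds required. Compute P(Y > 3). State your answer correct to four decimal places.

Needing more than 3 seeds ⇔ fewer than 2 successes in the first 3. With X ~ Binomial(3, 0.80), P(Y > 3) = P(X ≤ 1).
  k=0: C(3,0)·0.80^0·0.20^3 = 0.008000
  k=1: C(3,1)·0.80^1·0.20^2 = 0.096000
P(X ≤ 1) = 0.104000

0.1040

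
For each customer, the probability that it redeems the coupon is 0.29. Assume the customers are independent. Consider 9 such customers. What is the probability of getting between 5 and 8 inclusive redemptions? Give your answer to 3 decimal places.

0.087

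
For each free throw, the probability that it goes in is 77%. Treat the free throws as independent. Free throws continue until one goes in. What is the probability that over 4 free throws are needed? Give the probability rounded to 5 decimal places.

0.00280

Y = number of free throws to the first success; geometric, p = 0.77.
P(Y > 4) = P(first 4 all fail) = (1−p)^4 = 0.0027984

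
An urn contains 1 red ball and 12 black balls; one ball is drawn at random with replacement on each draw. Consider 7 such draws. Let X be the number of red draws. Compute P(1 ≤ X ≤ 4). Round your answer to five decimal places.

X ~ Binomial(7, 0.076923); P(1 ≤ X ≤ 4) = Σ C(7,k) p^k (1−p)^(7−k) over k:
  k=1: C(7,1)·0.076923^1·0.923077^6 = 0.3331057
  k=2: C(7,2)·0.076923^2·0.923077^5 = 0.0832764
  k=3: C(7,3)·0.076923^3·0.923077^4 = 0.0115662
  k=4: C(7,4)·0.076923^4·0.923077^3 = 0.0009638
Total = 0.4289121

0.42891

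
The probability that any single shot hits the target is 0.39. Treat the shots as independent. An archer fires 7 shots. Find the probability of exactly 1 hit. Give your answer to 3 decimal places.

0.141

X ~ Binomial(n=7, p=0.39).
P(X=1) = C(7,1) · p^1 · (1−p)^6
= 7 · 0.39 · 0.05152 = 0.14065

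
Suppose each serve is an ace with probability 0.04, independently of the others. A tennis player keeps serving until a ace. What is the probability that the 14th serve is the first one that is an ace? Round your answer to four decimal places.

Geometric (trials to first success), p = 0.04.
P(Y = 14) = (1−p)^13 · p = 0.5882 · 0.04 = 0.023528

0.0235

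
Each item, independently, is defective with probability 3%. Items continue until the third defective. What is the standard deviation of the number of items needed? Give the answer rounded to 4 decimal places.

Y = total items until the third success; negative binomial with r=3, p=0.03.
SD(Y) = √[r(1−p)/p²] = √(3233.333333) = 56.862407

56.8624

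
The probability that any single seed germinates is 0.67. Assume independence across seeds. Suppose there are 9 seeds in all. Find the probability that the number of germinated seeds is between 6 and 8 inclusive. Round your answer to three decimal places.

X ~ Binomial(9, 0.67); P(6 ≤ X ≤ 8) = Σ C(9,k) p^k (1−p)^(9−k) over k:
  k=6: C(9,6)·0.67^6·0.33^3 = 0.27307
  k=7: C(9,7)·0.67^7·0.33^2 = 0.23760
  k=8: C(9,8)·0.67^8·0.33^1 = 0.12060
Total = 0.63127

0.631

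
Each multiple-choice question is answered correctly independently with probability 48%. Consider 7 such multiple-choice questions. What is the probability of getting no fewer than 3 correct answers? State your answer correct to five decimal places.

X ~ Binomial(7, 0.48); P(X ≥ 3) = Σ C(7,k) p^k (1−p)^(7−k) over k:
  k=3: C(7,3)·0.48^3·0.52^4 = 0.2830122
  k=4: C(7,4)·0.48^4·0.52^3 = 0.2612420
  k=5: C(7,5)·0.48^5·0.52^2 = 0.1446879
  k=6: C(7,6)·0.48^6·0.52^1 = 0.0445193
  k=7: C(7,7)·0.48^7·0.52^0 = 0.0058707
Total = 0.7393321

0.73933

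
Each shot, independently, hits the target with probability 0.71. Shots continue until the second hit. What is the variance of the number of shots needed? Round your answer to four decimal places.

1.1506

Y = total shots until the second success; negative binomial with r=2, p=0.71.
Var(Y) = r(1−p)/p² = 2·0.29 / 0.71² = 1.150565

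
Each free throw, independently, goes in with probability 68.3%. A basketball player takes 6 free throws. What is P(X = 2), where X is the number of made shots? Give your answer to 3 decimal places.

0.071

X ~ Binomial(n=6, p=0.683).
P(X=2) = C(6,2) · p^2 · (1−p)^4
= 15 · 0.46649 · 0.010098 = 0.07066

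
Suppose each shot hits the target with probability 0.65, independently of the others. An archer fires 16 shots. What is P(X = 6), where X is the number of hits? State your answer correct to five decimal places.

0.01666

X ~ Binomial(n=16, p=0.65).
P(X=6) = C(16,6) · p^6 · (1−p)^10
= 8008 · 0.075419 · 2.7585e-05 = 0.0166604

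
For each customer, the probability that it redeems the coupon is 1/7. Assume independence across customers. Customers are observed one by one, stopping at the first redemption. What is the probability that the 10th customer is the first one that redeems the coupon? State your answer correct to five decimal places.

0.03568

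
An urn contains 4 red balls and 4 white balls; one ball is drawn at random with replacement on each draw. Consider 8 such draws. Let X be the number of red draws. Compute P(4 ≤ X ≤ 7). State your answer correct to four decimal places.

0.6328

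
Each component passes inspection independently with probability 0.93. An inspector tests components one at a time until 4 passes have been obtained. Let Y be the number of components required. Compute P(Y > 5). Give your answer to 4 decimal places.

0.0425

Needing more than 5 components ⇔ fewer than 4 successes in the first 5. With X ~ Binomial(5, 0.93), P(Y > 5) = P(X ≤ 3).
  k=0: C(5,0)·0.93^0·0.07^5 = 0.000002
  k=1: C(5,1)·0.93^1·0.07^4 = 0.000112
  k=2: C(5,2)·0.93^2·0.07^3 = 0.002967
  k=3: C(5,3)·0.93^3·0.07^2 = 0.039413
P(X ≤ 3) = 0.042493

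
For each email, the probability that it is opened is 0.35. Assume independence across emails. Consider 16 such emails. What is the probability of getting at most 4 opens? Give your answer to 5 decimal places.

0.28921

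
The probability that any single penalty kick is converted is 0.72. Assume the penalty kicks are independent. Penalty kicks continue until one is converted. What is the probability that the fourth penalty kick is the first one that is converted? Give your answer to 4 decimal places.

0.0158

Geometric (trials to first success), p = 0.72.
P(Y = 4) = (1−p)^3 · p = 0.021952 · 0.72 = 0.015805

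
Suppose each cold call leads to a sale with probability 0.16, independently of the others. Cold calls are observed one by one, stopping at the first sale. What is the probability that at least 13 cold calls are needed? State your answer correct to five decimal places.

0.12341

Y = number of cold calls to the first success; geometric, p = 0.16.
P(Y > 12) = P(first 12 all fail) = (1−p)^12 = 0.1234103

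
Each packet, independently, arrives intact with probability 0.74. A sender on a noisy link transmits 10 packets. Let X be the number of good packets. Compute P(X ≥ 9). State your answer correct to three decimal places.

X ~ Binomial(10, 0.74); P(X ≥ 9) = Σ C(10,k) p^k (1−p)^(10−k) over k:
  k=9: C(10,9)·0.74^9·0.26^1 = 0.17301
  k=10: C(10,10)·0.74^10·0.26^0 = 0.04924
Total = 0.22224

0.222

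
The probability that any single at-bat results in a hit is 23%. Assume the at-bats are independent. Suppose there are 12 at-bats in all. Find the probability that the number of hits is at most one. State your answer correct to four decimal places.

0.1991

X ~ Binomial(12, 0.23); P(X ≤ 1) = Σ C(12,k) p^k (1−p)^(12−k) over k:
  k=0: C(12,0)·0.23^0·0.77^12 = 0.043440
  k=1: C(12,1)·0.23^1·0.77^11 = 0.155707
Total = 0.199147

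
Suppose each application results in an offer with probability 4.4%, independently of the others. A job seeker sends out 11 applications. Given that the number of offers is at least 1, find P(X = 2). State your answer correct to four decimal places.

X ~ Binomial(11, 0.044). Want P(X=2 | X≥1) = P(X=2) / P(X≥1).
P(X=2) = C(11,2)·0.044^2·0.956^9 = 0.071021
P(X≥1) = 1 − 0.609589 = 0.390411
Ratio = 0.071021 / 0.390411 = 0.181914

0.1819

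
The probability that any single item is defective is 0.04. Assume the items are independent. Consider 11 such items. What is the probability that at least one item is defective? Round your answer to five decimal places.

0.36176

P(at least one) = 1 − P(none) = 1 − (1 − 0.04)^11
= 1 − 0.6382393 = 0.3617607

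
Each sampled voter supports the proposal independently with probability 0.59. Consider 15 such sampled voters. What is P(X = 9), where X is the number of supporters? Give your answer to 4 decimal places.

X ~ Binomial(n=15, p=0.59).
P(X=9) = C(15,9) · p^9 · (1−p)^6
= 5005 · 0.008663 · 0.0047501 = 0.205956

0.2060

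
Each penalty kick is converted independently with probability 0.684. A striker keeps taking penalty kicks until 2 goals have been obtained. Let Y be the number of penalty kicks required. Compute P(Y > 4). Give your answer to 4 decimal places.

0.0963

Needing more than 4 penalty kicks ⇔ fewer than 2 successes in the first 4. With X ~ Binomial(4, 0.684), P(Y > 4) = P(X ≤ 1).
  k=0: C(4,0)·0.684^0·0.316^4 = 0.009971
  k=1: C(4,1)·0.684^1·0.316^3 = 0.086333
P(X ≤ 1) = 0.096304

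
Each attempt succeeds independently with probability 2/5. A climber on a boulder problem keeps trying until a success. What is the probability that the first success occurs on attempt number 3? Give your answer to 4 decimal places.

Geometric (trials to first success), p = 0.40.
P(Y = 3) = (1−p)^2 · p = 0.36 · 0.40 = 0.144000

0.1440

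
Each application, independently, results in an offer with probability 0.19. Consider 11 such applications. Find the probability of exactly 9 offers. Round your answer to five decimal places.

X ~ Binomial(n=11, p=0.19).
P(X=9) = C(11,9) · p^9 · (1−p)^2
= 55 · 3.2269e-07 · 0.6561 = 0.0000116

0.00001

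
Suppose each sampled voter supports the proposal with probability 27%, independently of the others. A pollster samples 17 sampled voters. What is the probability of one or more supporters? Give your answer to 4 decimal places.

P(at least one) = 1 − P(none) = 1 − (1 − 0.27)^17
= 1 − 0.004748 = 0.995252

0.9953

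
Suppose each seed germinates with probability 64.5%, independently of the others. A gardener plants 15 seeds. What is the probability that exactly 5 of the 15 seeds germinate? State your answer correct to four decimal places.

0.0107

X ~ Binomial(n=15, p=0.645).
P(X=5) = C(15,5) · p^5 · (1−p)^10
= 3003 · 0.11163 · 3.1789e-05 = 0.010657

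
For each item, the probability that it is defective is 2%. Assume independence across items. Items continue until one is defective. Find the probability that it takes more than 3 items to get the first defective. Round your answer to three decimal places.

Y = number of items to the first success; geometric, p = 0.02.
P(Y > 3) = P(first 3 all fail) = (1−p)^3 = 0.94119

0.941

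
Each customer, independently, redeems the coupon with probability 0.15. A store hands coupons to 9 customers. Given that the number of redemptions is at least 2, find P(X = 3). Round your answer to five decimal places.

X ~ Binomial(9, 0.15). Want P(X=3 | X≥2) = P(X=3) / P(X≥2).
P(X=3) = C(9,3)·0.15^3·0.85^6 = 0.1069219
P(X≥2) = 1 − 0.2316169 − 0.3678622 = 0.4005208
Ratio = 0.1069219 / 0.4005208 = 0.2669571

0.26696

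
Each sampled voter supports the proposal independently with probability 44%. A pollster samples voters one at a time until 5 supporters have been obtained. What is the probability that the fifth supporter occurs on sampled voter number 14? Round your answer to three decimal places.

0.064

Y = trial on which the fifth success occurs; negative binomial, r=5, p=0.44.
P(Y=14) = C(13,4) · p^5 · (1−p)^9
= 715 · 0.016492 · 0.0054162 = 0.06386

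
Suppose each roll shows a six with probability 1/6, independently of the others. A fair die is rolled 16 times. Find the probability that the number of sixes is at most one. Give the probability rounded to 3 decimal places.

0.227

X ~ Binomial(16, 0.166667); P(X ≤ 1) = Σ C(16,k) p^k (1−p)^(16−k) over k:
  k=0: C(16,0)·0.166667^0·0.833333^16 = 0.05409
  k=1: C(16,1)·0.166667^1·0.833333^15 = 0.17308
Total = 0.22717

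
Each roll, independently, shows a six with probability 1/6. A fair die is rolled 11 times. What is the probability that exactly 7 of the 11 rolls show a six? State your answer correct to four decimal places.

X ~ Binomial(n=11, p=0.166667).
P(X=7) = C(11,7) · p^7 · (1−p)^4
= 330 · 3.5722e-06 · 0.48225 = 0.000568

0.0006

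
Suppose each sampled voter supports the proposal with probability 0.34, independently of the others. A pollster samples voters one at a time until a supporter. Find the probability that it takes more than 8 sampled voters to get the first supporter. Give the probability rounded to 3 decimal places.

Y = number of sampled voters to the first success; geometric, p = 0.34.
P(Y > 8) = P(first 8 all fail) = (1−p)^8 = 0.03600

0.036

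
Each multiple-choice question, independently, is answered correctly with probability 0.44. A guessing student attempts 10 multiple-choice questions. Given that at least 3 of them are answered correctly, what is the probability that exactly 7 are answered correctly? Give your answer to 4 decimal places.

0.0757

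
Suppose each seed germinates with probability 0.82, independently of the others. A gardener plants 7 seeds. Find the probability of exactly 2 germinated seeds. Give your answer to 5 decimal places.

0.00267

X ~ Binomial(n=7, p=0.82).
P(X=2) = C(7,2) · p^2 · (1−p)^5
= 21 · 0.6724 · 0.00018896 = 0.0026681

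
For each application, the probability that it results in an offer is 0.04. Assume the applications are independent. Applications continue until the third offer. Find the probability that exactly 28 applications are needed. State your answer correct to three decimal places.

0.008

Y = trial on which the third success occurs; negative binomial, r=3, p=0.04.
P(Y=28) = C(27,2) · p^3 · (1−p)^25
= 351 · 6.4e-05 · 0.3604 = 0.00810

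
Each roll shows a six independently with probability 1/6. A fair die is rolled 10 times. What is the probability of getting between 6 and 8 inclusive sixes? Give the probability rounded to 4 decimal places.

X ~ Binomial(10, 0.166667); P(6 ≤ X ≤ 8) = Σ C(10,k) p^k (1−p)^(10−k) over k:
  k=6: C(10,6)·0.166667^6·0.833333^4 = 0.002171
  k=7: C(10,7)·0.166667^7·0.833333^3 = 0.000248
  k=8: C(10,8)·0.166667^8·0.833333^2 = 0.000019
Total = 0.002437

0.0024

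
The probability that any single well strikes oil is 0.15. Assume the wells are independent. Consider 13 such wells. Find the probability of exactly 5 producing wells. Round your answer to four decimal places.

0.0266

X ~ Binomial(n=13, p=0.15).
P(X=5) = C(13,5) · p^5 · (1−p)^8
= 1287 · 7.5937e-05 · 0.27249 = 0.026631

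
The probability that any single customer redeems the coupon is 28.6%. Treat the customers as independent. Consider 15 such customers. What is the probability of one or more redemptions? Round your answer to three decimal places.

P(at least one) = 1 − P(none) = 1 − (1 − 0.286)^15
= 1 − 0.00639 = 0.99361

0.994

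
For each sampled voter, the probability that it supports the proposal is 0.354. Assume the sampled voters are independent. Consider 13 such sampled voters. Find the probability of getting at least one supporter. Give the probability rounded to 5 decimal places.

0.99659

P(at least one) = 1 − P(none) = 1 − (1 − 0.354)^13
= 1 − 0.0034121 = 0.9965879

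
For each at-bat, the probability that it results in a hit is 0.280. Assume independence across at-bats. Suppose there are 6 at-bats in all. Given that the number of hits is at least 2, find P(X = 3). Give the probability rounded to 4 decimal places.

X ~ Binomial(6, 0.28). Want P(X=3 | X≥2) = P(X=3) / P(X≥2).
P(X=3) = C(6,3)·0.28^3·0.72^3 = 0.163871
P(X≥2) = 1 − 0.139314 − 0.325066 = 0.535620
Ratio = 0.163871 / 0.535620 = 0.305946

0.3059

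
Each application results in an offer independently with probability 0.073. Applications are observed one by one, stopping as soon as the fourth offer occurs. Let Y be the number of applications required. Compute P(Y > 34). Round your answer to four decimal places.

Needing more than 34 applications ⇔ fewer than 4 successes in the first 34. With X ~ Binomial(34, 0.073), P(Y > 34) = P(X ≤ 3).
  k=0: C(34,0)·0.073^0·0.927^34 = 0.075982
  k=1: C(34,1)·0.073^1·0.927^33 = 0.203438
  k=2: C(34,2)·0.073^2·0.927^32 = 0.264338
  k=3: C(34,3)·0.073^3·0.927^31 = 0.222040
P(X ≤ 3) = 0.765799

0.7658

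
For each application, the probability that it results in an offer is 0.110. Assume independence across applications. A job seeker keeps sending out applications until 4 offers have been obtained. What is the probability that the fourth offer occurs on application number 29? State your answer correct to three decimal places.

0.026

Y = trial on which the fourth success occurs; negative binomial, r=4, p=0.11.
P(Y=29) = C(28,3) · p^4 · (1−p)^25
= 3276 · 0.00014641 · 0.054294 = 0.02604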